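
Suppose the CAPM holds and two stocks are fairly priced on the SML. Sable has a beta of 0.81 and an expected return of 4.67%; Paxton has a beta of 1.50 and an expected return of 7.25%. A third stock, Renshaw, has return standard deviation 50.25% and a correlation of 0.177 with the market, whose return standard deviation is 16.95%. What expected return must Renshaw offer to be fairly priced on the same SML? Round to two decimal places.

MRP = (7.25% − 4.67%) / (1.50 − 0.81) = 3.7391%
R_f = 4.67% − 0.81 × 3.7391% = 1.6413%
β_Renshaw = ρ·σ_i/σ_m = 0.177 × 50.25 / 16.95 = 0.5247
E(R_Renshaw) = R_f + β × MRP = 1.6413% + 0.5247 × 3.7391% = 3.60%

3.60%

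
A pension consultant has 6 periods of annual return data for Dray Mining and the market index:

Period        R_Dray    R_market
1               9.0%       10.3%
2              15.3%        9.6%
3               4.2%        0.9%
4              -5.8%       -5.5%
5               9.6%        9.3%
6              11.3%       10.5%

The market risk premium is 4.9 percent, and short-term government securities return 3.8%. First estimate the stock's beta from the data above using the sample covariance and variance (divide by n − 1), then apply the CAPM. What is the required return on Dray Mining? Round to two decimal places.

8.86%

Mean R_i = (9.0 + 15.3 + 4.2 − 5.8 + 9.6 + 11.3) / 6 = 7.2667%
Mean R_m = (10.3 + 9.6 + 0.9 − 5.5 + 9.3 + 10.5) / 6 = 5.8500%
Σ(R_i − R̄_i)(R_m − R̄_m) = 228.1300  ⇒  Cov = 228.1300 / 5 = 45.6260
Σ(R_m − R̄_m)² = 220.7150  ⇒  Var(R_m) = 220.7150 / 5 = 44.1430
β = Cov / Var(R_m) = 45.6260 / 44.1430 = 1.0336
E(R) = R_f + β × MRP = 3.8% + 1.0336 × 4.9% = 8.86%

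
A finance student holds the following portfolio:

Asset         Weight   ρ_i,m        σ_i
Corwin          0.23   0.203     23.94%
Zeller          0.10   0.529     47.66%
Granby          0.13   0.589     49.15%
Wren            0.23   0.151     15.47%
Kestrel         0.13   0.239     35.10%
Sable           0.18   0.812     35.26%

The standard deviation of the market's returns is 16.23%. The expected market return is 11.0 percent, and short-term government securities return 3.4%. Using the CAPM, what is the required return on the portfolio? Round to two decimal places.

β_Corwin = 0.203 × 23.94% / 16.23% = 0.2994
β_Zeller = 0.529 × 47.66% / 16.23% = 1.5534
β_Granby = 0.589 × 49.15% / 16.23% = 1.7837
β_Wren = 0.151 × 15.47% / 16.23% = 0.1439
β_Kestrel = 0.239 × 35.10% / 16.23% = 0.5169
β_Sable = 0.812 × 35.26% / 16.23% = 1.7641
β_P = Σ w_i β_i = 0.23×0.2994 + 0.10×1.5534 + 0.13×1.7837 + 0.23×0.1439 + 0.13×0.5169 + 0.18×1.7641 = 0.8739
MRP = 11.0% − 3.4% = 7.60%
E(R_P) = R_f + β_P × MRP = 3.4% + 0.8739 × 7.6% = 10.04%

10.04%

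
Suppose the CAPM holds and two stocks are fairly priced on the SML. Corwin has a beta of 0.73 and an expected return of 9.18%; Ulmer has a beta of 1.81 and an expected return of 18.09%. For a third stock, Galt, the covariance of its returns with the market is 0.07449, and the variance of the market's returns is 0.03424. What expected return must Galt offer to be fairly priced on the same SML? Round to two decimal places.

21.11%

MRP = (18.09% − 9.18%) / (1.81 − 0.73) = 8.2500%
R_f = 9.18% − 0.73 × 8.2500% = 3.1575%
β_Galt = Cov / Var(R_m) = 0.07449 / 0.03424 = 2.1755
E(R_Galt) = R_f + β × MRP = 3.1575% + 2.1755 × 8.2500% = 21.11%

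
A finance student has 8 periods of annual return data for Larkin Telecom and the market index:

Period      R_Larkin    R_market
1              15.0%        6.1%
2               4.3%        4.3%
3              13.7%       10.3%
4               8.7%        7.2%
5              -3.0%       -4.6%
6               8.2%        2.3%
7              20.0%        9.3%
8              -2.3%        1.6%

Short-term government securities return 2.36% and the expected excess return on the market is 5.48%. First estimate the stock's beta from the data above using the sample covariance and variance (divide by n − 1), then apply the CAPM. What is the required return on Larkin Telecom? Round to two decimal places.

Mean R_i = (15.0 + 4.3 + 13.7 + 8.7 − 3.0 + 8.2 + 20.0 − 2.3) / 8 = 8.0750%
Mean R_m = (6.1 + 4.3 + 10.3 + 7.2 − 4.6 + 2.3 + 9.3 + 1.6) / 8 = 4.5625%
Σ(R_i − R̄_i)(R_m − R̄_m) = 233.9825  ⇒  Cov = 233.9825 / 7 = 33.4261
Σ(R_m − R̄_m)² = 162.5988  ⇒  Var(R_m) = 162.5988 / 7 = 23.2284
β = Cov / Var(R_m) = 33.4261 / 23.2284 = 1.4390
E(R) = R_f + β × MRP = 2.36% + 1.4390 × 5.48% = 10.25%

10.25%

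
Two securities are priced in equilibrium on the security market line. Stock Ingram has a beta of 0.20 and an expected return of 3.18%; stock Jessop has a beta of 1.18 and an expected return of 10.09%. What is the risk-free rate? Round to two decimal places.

1.77%

Both satisfy E(R) = R_f + β·MRP, so the slope of the SML is
MRP = (10.09% − 3.18%) / (1.18 − 0.20) = 6.91% / 0.98 = 7.0510%
R_f = E(R_Ingram) − β_Ingram·MRP = 3.18% − 0.20 × 7.0510% = 1.7698%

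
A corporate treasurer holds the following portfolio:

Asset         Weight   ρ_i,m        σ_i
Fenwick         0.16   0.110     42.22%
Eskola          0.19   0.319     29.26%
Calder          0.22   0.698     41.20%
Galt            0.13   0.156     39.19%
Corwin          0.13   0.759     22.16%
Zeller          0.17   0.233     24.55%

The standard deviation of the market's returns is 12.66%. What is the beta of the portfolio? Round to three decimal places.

β_Fenwick = 0.110 × 42.22% / 12.66% = 0.3668
β_Eskola = 0.319 × 29.26% / 12.66% = 0.7373
β_Calder = 0.698 × 41.20% / 12.66% = 2.2715
β_Galt = 0.156 × 39.19% / 12.66% = 0.4829
β_Corwin = 0.759 × 22.16% / 12.66% = 1.3285
β_Zeller = 0.233 × 24.55% / 12.66% = 0.4518
β_P = Σ w_i β_i = 0.16×0.3668 + 0.19×0.7373 + 0.22×2.2715 + 0.13×0.4829 + 0.13×1.3285 + 0.17×0.4518 = 1.0108

1.011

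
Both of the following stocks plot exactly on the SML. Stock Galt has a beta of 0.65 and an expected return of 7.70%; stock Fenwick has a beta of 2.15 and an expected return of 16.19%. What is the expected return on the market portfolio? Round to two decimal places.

Both satisfy E(R) = R_f + β·MRP, so the slope of the SML is
MRP = (16.19% − 7.70%) / (2.15 − 0.65) = 8.49% / 1.50 = 5.6600%
R_f = E(R_Galt) − β_Galt·MRP = 7.70% − 0.65 × 5.6600% = 4.0210%
E(R_m) = R_f + MRP = 4.0210% + 5.6600% = 9.68%

9.68%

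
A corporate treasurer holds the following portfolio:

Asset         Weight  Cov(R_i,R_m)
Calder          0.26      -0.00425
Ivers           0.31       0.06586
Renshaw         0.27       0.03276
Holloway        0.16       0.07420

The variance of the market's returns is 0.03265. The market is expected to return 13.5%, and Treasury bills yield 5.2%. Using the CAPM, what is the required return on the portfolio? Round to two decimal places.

β_Calder = -0.00425 / 0.03265 = -0.1302
β_Ivers = 0.06586 / 0.03265 = 2.0172
β_Renshaw = 0.03276 / 0.03265 = 1.0034
β_Holloway = 0.07420 / 0.03265 = 2.2726
β_P = Σ w_i β_i = 0.26×-0.1302 + 0.31×2.0172 + 0.27×1.0034 + 0.16×2.2726 = 1.2260
MRP = 13.5% − 5.2% = 8.30%
E(R_P) = R_f + β_P × MRP = 5.2% + 1.2260 × 8.3% = 15.38%

15.38%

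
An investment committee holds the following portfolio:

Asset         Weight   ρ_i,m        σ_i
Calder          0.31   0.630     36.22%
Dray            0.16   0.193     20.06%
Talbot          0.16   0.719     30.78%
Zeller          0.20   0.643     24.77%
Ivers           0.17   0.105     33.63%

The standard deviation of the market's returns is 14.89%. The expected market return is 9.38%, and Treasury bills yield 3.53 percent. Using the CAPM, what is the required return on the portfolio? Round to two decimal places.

9.43%

β_Calder = 0.630 × 36.22% / 14.89% = 1.5325
β_Dray = 0.193 × 20.06% / 14.89% = 0.2600
β_Talbot = 0.719 × 30.78% / 14.89% = 1.4863
β_Zeller = 0.643 × 24.77% / 14.89% = 1.0697
β_Ivers = 0.105 × 33.63% / 14.89% = 0.2371
β_P = Σ w_i β_i = 0.31×1.5325 + 0.16×0.2600 + 0.16×1.4863 + 0.20×1.0697 + 0.17×0.2371 = 1.0087
MRP = 9.38% − 3.53% = 5.85%
E(R_P) = R_f + β_P × MRP = 3.53% + 1.0087 × 5.85% = 9.43%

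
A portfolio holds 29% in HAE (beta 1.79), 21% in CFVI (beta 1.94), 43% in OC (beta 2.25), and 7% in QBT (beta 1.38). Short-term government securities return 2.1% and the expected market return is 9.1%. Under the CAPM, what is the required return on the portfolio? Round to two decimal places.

β_P = Σ w_i β_i = 0.29×1.79 + 0.21×1.94 + 0.43×2.25 + 0.07×1.38 = 1.9906
MRP = 9.1% − 2.1% = 7.00%
E(R_P) = R_f + β_P × MRP = 2.1% + 1.9906 × 7.0% = 16.03%

16.03%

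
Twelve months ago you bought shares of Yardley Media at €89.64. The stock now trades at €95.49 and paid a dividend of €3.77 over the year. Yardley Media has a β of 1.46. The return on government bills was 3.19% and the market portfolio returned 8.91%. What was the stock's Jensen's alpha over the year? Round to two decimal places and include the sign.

-0.81%

Realised HPR = (P1 + D1 − P0) / P0 = (95.49 + 3.77 − 89.64) / 89.64 = 9.62 / 89.64 = 10.7318%
MRP = 8.91% − 3.19% = 5.72%
CAPM required = R_f + β·MRP = 3.19% + 1.46 × 5.72% = 11.5412%
α = realised − required = 10.7318% − 11.5412% = -0.81%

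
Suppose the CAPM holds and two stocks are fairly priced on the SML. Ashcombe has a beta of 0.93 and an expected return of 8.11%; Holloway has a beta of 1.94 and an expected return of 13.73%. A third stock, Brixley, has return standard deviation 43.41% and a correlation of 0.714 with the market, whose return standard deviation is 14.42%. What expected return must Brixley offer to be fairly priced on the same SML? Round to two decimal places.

MRP = (13.73% − 8.11%) / (1.94 − 0.93) = 5.5644%
R_f = 8.11% − 0.93 × 5.5644% = 2.9351%
β_Brixley = ρ·σ_i/σ_m = 0.714 × 43.41 / 14.42 = 2.1494
E(R_Brixley) = R_f + β × MRP = 2.9351% + 2.1494 × 5.5644% = 14.90%

14.90%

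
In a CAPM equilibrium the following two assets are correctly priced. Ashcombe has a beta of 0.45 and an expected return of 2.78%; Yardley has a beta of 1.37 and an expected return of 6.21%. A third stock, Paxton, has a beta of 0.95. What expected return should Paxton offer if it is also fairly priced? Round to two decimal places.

MRP (SML slope) = (6.21% − 2.78%) / (1.37 − 0.45) = 3.43% / 0.92 = 3.7283%
R_f (intercept) = 2.78% − 0.45 × 3.7283% = 1.1023%
E(R_Paxton) = R_f + β × MRP = 1.1023% + 0.95 × 3.7283% = 4.64%

4.64%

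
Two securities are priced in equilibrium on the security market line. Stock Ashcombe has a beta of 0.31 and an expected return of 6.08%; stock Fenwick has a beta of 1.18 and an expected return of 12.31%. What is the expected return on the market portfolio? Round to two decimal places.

11.02%

Both satisfy E(R) = R_f + β·MRP, so the slope of the SML is
MRP = (12.31% − 6.08%) / (1.18 − 0.31) = 6.23% / 0.87 = 7.1609%
R_f = E(R_Ashcombe) − β_Ashcombe·MRP = 6.08% − 0.31 × 7.1609% = 3.8601%
E(R_m) = R_f + MRP = 3.8601% + 7.1609% = 11.02%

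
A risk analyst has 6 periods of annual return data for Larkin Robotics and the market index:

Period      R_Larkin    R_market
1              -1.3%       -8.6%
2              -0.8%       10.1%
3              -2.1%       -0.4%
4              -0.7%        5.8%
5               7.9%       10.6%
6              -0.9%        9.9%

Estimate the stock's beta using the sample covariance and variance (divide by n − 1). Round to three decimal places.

0.221

Mean R_i = (-1.3 − 0.8 − 2.1 − 0.7 + 7.9 − 0.9) / 6 = 0.3500%
Mean R_m = (-8.6 + 10.1 − 0.4 + 5.8 + 10.6 + 9.9) / 6 = 4.5667%
Σ(R_i − R̄_i)(R_m − R̄_m) = 65.1200  ⇒  Cov = 65.1200 / 5 = 13.0240
Σ(R_m − R̄_m)² = 295.0133  ⇒  Var(R_m) = 295.0133 / 5 = 59.0027
β = Cov / Var(R_m) = 13.0240 / 59.0027 = 0.2207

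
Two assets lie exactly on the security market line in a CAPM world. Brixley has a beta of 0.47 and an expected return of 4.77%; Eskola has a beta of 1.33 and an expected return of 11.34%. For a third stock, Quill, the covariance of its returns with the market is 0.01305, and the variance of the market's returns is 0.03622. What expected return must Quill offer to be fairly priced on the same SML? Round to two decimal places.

3.93%

MRP = (11.34% − 4.77%) / (1.33 − 0.47) = 7.6395%
R_f = 4.77% − 0.47 × 7.6395% = 1.1794%
β_Quill = Cov / Var(R_m) = 0.01305 / 0.03622 = 0.3603
E(R_Quill) = R_f + β × MRP = 1.1794% + 0.3603 × 7.6395% = 3.93%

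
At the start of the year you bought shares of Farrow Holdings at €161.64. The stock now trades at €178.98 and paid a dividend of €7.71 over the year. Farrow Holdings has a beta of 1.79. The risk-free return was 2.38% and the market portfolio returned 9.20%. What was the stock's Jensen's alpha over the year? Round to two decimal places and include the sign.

+0.91%

Realised HPR = (P1 + D1 − P0) / P0 = (178.98 + 7.71 − 161.64) / 161.64 = 25.05 / 161.64 = 15.4974%
MRP = 9.20% − 2.38% = 6.82%
CAPM required = R_f + β·MRP = 2.38% + 1.79 × 6.82% = 14.5878%
α = realised − required = 15.4974% − 14.5878% = +0.91%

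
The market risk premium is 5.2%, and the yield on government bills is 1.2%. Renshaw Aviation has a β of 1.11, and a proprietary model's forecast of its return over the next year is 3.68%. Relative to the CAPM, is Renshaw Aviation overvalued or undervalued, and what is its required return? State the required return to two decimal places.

Overvalued; required return 6.97%

Required return = R_f + β·MRP = 1.2% + 1.11 × 5.2% = 6.97%
Forecast 3.68% < required 6.97% → the stock plots below the SML → overvalued.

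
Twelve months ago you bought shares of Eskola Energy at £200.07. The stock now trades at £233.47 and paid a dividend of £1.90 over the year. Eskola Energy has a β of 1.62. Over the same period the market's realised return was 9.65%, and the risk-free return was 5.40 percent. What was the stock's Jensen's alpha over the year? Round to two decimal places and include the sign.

+5.36%

Realised HPR = (P1 + D1 − P0) / P0 = (233.47 + 1.90 − 200.07) / 200.07 = 35.30 / 200.07 = 17.6438%
MRP = 9.65% − 5.40% = 4.25%
CAPM required = R_f + β·MRP = 5.40% + 1.62 × 4.25% = 12.2850%
α = realised − required = 17.6438% − 12.2850% = +5.36%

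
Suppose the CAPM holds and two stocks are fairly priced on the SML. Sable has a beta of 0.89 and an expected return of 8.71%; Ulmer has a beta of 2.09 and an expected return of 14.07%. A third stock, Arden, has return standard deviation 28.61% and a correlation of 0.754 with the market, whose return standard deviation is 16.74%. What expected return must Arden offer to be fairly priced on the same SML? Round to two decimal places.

MRP = (14.07% − 8.71%) / (2.09 − 0.89) = 4.4667%
R_f = 8.71% − 0.89 × 4.4667% = 4.7346%
β_Arden = ρ·σ_i/σ_m = 0.754 × 28.61 / 16.74 = 1.2886
E(R_Arden) = R_f + β × MRP = 4.7346% + 1.2886 × 4.4667% = 10.49%

10.49%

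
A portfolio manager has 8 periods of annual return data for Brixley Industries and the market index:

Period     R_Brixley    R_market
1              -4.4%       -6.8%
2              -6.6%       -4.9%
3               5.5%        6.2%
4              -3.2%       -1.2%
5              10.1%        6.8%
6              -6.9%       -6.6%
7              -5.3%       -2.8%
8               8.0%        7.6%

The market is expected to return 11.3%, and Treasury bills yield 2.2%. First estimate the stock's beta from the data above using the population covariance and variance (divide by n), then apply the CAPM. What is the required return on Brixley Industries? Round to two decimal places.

Mean R_i = (-4.4 − 6.6 + 5.5 − 3.2 + 10.1 − 6.9 − 5.3 + 8.0) / 8 = -0.3500%
Mean R_m = (-6.8 − 4.9 + 6.2 − 1.2 + 6.8 − 6.6 − 2.8 + 7.6) / 8 = -0.2125%
Σ(R_i − R̄_i)(R_m − R̄_m) = 289.4650  ⇒  Cov = 289.4650 / 8 = 36.1831
Σ(R_m − R̄_m)² = 265.1688  ⇒  Var(R_m) = 265.1688 / 8 = 33.1461
β = Cov / Var(R_m) = 36.1831 / 33.1461 = 1.0916
MRP = 11.3% − 2.2% = 9.10%
E(R) = R_f + β × MRP = 2.2% + 1.0916 × 9.1% = 12.13%

12.13%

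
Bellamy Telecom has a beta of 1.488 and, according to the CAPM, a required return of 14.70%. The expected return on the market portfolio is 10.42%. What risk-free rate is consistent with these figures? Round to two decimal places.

E(R) = R_f + β(E(R_m) − R_f) = R_f(1 − β) + β·E(R_m)
14.70% = R_f × (1 − 1.488) + 1.488 × 10.42%
14.70% = R_f × -0.488 + 15.50496%
R_f = (14.70% − 15.50496%) / -0.488 = 1.65%

1.65%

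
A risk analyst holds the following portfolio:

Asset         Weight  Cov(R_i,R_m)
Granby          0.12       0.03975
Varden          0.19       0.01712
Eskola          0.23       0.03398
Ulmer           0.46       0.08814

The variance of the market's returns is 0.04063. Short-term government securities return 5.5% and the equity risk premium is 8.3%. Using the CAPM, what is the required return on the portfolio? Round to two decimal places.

β_Granby = 0.03975 / 0.04063 = 0.9783
β_Varden = 0.01712 / 0.04063 = 0.4214
β_Eskola = 0.03398 / 0.04063 = 0.8363
β_Ulmer = 0.08814 / 0.04063 = 2.1693
β_P = Σ w_i β_i = 0.12×0.9783 + 0.19×0.4214 + 0.23×0.8363 + 0.46×2.1693 = 1.3877
E(R_P) = R_f + β_P × MRP = 5.5% + 1.3877 × 8.3% = 17.02%

17.02%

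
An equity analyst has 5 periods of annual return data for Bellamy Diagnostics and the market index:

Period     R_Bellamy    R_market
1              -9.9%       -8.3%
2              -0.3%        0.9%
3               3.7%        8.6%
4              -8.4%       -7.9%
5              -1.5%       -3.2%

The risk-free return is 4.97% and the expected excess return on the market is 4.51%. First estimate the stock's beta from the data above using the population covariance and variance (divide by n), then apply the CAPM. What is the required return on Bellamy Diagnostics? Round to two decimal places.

8.46%

Mean R_i = (-9.9 − 0.3 + 3.7 − 8.4 − 1.5) / 5 = -3.2800%
Mean R_m = (-8.3 + 0.9 + 8.6 − 7.9 − 3.2) / 5 = -1.9800%
Σ(R_i − R̄_i)(R_m − R̄_m) = 152.4080  ⇒  Cov = 152.4080 / 5 = 30.4816
Σ(R_m − R̄_m)² = 196.7080  ⇒  Var(R_m) = 196.7080 / 5 = 39.3416
β = Cov / Var(R_m) = 30.4816 / 39.3416 = 0.7748
E(R) = R_f + β × MRP = 4.97% + 0.7748 × 4.51% = 8.46%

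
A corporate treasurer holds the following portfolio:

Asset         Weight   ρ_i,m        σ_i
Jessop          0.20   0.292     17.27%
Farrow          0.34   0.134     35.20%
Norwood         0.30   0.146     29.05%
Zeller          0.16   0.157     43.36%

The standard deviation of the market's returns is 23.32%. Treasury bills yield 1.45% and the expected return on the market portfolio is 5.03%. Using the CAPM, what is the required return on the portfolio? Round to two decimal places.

β_Jessop = 0.292 × 17.27% / 23.32% = 0.2162
β_Farrow = 0.134 × 35.20% / 23.32% = 0.2023
β_Norwood = 0.146 × 29.05% / 23.32% = 0.1819
β_Zeller = 0.157 × 43.36% / 23.32% = 0.2919
β_P = Σ w_i β_i = 0.20×0.2162 + 0.34×0.2023 + 0.30×0.1819 + 0.16×0.2919 = 0.2133
MRP = 5.03% − 1.45% = 3.58%
E(R_P) = R_f + β_P × MRP = 1.45% + 0.2133 × 3.58% = 2.21%

2.21%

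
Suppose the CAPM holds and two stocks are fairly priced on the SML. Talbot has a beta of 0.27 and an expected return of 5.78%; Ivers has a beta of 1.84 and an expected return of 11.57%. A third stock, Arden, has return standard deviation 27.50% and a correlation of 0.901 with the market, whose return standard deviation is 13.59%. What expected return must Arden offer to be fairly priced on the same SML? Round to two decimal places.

MRP = (11.57% − 5.78%) / (1.84 − 0.27) = 3.6879%
R_f = 5.78% − 0.27 × 3.6879% = 4.7843%
β_Arden = ρ·σ_i/σ_m = 0.901 × 27.50 / 13.59 = 1.8232
E(R_Arden) = R_f + β × MRP = 4.7843% + 1.8232 × 3.6879% = 11.51%

11.51%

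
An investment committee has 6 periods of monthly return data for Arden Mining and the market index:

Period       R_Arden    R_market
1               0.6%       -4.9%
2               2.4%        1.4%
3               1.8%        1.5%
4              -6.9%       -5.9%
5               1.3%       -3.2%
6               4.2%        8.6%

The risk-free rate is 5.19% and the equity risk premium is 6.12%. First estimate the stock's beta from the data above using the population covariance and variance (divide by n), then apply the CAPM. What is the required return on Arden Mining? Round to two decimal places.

8.42%

Mean R_i = (0.6 + 2.4 + 1.8 − 6.9 + 1.3 + 4.2) / 6 = 0.5667%
Mean R_m = (-4.9 + 1.4 + 1.5 − 5.9 − 3.2 + 8.6) / 6 = -0.4167%
Σ(R_i − R̄_i)(R_m − R̄_m) = 77.2067  ⇒  Cov = 77.2067 / 6 = 12.8678
Σ(R_m − R̄_m)² = 146.1883  ⇒  Var(R_m) = 146.1883 / 6 = 24.3647
β = Cov / Var(R_m) = 12.8678 / 24.3647 = 0.5281
E(R) = R_f + β × MRP = 5.19% + 0.5281 × 6.12% = 8.42%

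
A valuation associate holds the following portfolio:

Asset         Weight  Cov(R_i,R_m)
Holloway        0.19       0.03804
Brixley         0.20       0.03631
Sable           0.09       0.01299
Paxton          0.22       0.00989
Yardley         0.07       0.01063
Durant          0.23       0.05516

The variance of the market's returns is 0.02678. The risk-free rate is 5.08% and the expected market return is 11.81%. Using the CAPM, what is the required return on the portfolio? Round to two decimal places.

12.94%

β_Holloway = 0.03804 / 0.02678 = 1.4205
β_Brixley = 0.03631 / 0.02678 = 1.3559
β_Sable = 0.01299 / 0.02678 = 0.4851
β_Paxton = 0.00989 / 0.02678 = 0.3693
β_Yardley = 0.01063 / 0.02678 = 0.3969
β_Durant = 0.05516 / 0.02678 = 2.0597
β_P = Σ w_i β_i = 0.19×1.4205 + 0.20×1.3559 + 0.09×0.4851 + 0.22×0.3693 + 0.07×0.3969 + 0.23×2.0597 = 1.1675
MRP = 11.81% − 5.08% = 6.73%
E(R_P) = R_f + β_P × MRP = 5.08% + 1.1675 × 6.73% = 12.94%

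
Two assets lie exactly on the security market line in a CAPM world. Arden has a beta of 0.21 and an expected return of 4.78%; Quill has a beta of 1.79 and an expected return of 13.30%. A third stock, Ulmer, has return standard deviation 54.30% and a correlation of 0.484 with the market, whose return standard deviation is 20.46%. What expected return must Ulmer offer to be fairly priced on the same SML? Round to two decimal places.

10.57%

MRP = (13.30% − 4.78%) / (1.79 − 0.21) = 5.3924%
R_f = 4.78% − 0.21 × 5.3924% = 3.6476%
β_Ulmer = ρ·σ_i/σ_m = 0.484 × 54.30 / 20.46 = 1.2845
E(R_Ulmer) = R_f + β × MRP = 3.6476% + 1.2845 × 5.3924% = 10.57%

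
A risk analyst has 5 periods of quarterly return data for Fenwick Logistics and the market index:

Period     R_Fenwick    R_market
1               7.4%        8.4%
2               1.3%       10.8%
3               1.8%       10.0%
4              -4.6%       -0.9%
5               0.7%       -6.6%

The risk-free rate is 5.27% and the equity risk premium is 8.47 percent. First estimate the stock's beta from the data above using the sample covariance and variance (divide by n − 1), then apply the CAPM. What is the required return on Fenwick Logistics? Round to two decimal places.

7.59%

Mean R_i = (7.4 + 1.3 + 1.8 − 4.6 + 0.7) / 5 = 1.3200%
Mean R_m = (8.4 + 10.8 + 10.0 − 0.9 − 6.6) / 5 = 4.3400%
Σ(R_i − R̄_i)(R_m − R̄_m) = 65.0760  ⇒  Cov = 65.0760 / 4 = 16.2690
Σ(R_m − R̄_m)² = 237.3920  ⇒  Var(R_m) = 237.3920 / 4 = 59.3480
β = Cov / Var(R_m) = 16.2690 / 59.3480 = 0.2741
E(R) = R_f + β × MRP = 5.27% + 0.2741 × 8.47% = 7.59%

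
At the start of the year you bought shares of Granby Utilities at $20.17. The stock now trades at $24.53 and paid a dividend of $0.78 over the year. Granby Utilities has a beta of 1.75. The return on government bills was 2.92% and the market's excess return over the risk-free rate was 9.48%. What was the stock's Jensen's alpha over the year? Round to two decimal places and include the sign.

Realised HPR = (P1 + D1 − P0) / P0 = (24.53 + 0.78 − 20.17) / 20.17 = 5.14 / 20.17 = 25.4834%
CAPM required = R_f + β·MRP = 2.92% + 1.75 × 9.48% = 19.5100%
α = realised − required = 25.4834% − 19.5100% = +5.97%

+5.97%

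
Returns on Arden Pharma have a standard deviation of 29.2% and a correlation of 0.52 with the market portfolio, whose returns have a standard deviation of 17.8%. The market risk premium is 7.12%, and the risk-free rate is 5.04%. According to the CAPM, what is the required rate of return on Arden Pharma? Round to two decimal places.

β = ρ × σ_i / σ_m = 0.52 × 29.2% / 17.8% = 0.8530
E(R) = 5.04% + 0.8530 × 7.12% = 11.11%

11.11%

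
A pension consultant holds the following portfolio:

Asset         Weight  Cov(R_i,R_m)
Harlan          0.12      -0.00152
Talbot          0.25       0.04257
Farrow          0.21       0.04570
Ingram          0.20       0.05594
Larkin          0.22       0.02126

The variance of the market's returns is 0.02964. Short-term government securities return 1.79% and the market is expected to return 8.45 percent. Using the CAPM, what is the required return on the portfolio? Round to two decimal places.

9.86%

β_Harlan = -0.00152 / 0.02964 = -0.0513
β_Talbot = 0.04257 / 0.02964 = 1.4362
β_Farrow = 0.04570 / 0.02964 = 1.5418
β_Ingram = 0.05594 / 0.02964 = 1.8873
β_Larkin = 0.02126 / 0.02964 = 0.7173
β_P = Σ w_i β_i = 0.12×-0.0513 + 0.25×1.4362 + 0.21×1.5418 + 0.20×1.8873 + 0.22×0.7173 = 1.2119
MRP = 8.45% − 1.79% = 6.66%
E(R_P) = R_f + β_P × MRP = 1.79% + 1.2119 × 6.66% = 9.86%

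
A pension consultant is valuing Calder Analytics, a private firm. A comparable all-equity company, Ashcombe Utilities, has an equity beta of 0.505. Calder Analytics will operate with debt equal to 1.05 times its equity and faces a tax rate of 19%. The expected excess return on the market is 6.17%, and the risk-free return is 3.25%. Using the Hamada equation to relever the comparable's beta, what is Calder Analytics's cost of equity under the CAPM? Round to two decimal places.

9.02%

β_L = β_U × [1 + (1 − t)(D/E)] = 0.505 × [1 + (1 − 0.19) × 1.05]
    = 0.505 × [1 + 0.81 × 1.05] = 0.505 × 1.8505 = 0.9345
E(R) = R_f + β_L × MRP = 3.25% + 0.9345 × 6.17% = 9.02%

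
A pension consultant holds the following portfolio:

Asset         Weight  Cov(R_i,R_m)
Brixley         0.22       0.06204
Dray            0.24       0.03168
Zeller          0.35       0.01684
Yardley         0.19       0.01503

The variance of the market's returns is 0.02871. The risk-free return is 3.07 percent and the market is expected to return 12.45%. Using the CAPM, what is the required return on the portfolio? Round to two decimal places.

12.87%

β_Brixley = 0.06204 / 0.02871 = 2.1609
β_Dray = 0.03168 / 0.02871 = 1.1034
β_Zeller = 0.01684 / 0.02871 = 0.5866
β_Yardley = 0.01503 / 0.02871 = 0.5235
β_P = Σ w_i β_i = 0.22×2.1609 + 0.24×1.1034 + 0.35×0.5866 + 0.19×0.5235 = 1.0450
MRP = 12.45% − 3.07% = 9.38%
E(R_P) = R_f + β_P × MRP = 3.07% + 1.0450 × 9.38% = 12.87%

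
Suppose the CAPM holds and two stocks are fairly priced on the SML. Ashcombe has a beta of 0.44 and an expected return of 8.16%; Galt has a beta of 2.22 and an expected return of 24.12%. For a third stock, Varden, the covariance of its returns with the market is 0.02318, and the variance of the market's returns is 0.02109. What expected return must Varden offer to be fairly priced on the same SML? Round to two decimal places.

MRP = (24.12% − 8.16%) / (2.22 − 0.44) = 8.9663%
R_f = 8.16% − 0.44 × 8.9663% = 4.2148%
β_Varden = Cov / Var(R_m) = 0.02318 / 0.02109 = 1.0991
E(R_Varden) = R_f + β × MRP = 4.2148% + 1.0991 × 8.9663% = 14.07%

14.07%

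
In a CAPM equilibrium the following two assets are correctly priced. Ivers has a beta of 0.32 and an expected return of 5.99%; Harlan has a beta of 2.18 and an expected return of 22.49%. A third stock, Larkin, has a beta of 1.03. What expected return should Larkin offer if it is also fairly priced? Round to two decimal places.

MRP (SML slope) = (22.49% − 5.99%) / (2.18 − 0.32) = 16.50% / 1.86 = 8.8710%
R_f (intercept) = 5.99% − 0.32 × 8.8710% = 3.1513%
E(R_Larkin) = R_f + β × MRP = 3.1513% + 1.03 × 8.8710% = 12.29%

12.29%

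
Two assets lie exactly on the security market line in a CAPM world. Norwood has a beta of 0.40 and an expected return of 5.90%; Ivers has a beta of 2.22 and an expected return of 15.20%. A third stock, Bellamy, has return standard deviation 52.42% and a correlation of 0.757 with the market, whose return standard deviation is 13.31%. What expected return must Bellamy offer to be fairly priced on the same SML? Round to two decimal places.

19.09%

MRP = (15.20% − 5.90%) / (2.22 − 0.40) = 5.1099%
R_f = 5.90% − 0.40 × 5.1099% = 3.8560%
β_Bellamy = ρ·σ_i/σ_m = 0.757 × 52.42 / 13.31 = 2.9814
E(R_Bellamy) = R_f + β × MRP = 3.8560% + 2.9814 × 5.1099% = 19.09%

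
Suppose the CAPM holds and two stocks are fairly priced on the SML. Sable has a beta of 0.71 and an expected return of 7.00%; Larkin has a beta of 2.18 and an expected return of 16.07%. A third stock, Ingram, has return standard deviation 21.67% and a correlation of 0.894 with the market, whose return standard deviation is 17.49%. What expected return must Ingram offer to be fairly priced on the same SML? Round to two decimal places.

MRP = (16.07% − 7.00%) / (2.18 − 0.71) = 6.1701%
R_f = 7.00% − 0.71 × 6.1701% = 2.6192%
β_Ingram = ρ·σ_i/σ_m = 0.894 × 21.67 / 17.49 = 1.1077
E(R_Ingram) = R_f + β × MRP = 2.6192% + 1.1077 × 6.1701% = 9.45%

9.45%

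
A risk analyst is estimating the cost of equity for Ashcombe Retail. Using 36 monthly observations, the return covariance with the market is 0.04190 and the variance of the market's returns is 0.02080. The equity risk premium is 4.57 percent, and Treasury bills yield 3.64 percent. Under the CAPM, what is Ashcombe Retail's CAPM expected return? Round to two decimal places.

β = Cov(R_i, R_m) / Var(R_m) = 0.04190 / 0.02080 = 2.0144
E(R) = R_f + β × MRP = 3.64% + 2.0144 × 4.57% = 12.85%

12.85%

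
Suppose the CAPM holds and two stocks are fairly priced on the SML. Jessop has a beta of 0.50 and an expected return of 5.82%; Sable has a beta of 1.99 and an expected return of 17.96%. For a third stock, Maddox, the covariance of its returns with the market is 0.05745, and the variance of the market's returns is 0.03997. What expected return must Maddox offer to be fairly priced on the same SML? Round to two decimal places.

MRP = (17.96% − 5.82%) / (1.99 − 0.50) = 8.1477%
R_f = 5.82% − 0.50 × 8.1477% = 1.7462%
β_Maddox = Cov / Var(R_m) = 0.05745 / 0.03997 = 1.4373
E(R_Maddox) = R_f + β × MRP = 1.7462% + 1.4373 × 8.1477% = 13.46%

13.46%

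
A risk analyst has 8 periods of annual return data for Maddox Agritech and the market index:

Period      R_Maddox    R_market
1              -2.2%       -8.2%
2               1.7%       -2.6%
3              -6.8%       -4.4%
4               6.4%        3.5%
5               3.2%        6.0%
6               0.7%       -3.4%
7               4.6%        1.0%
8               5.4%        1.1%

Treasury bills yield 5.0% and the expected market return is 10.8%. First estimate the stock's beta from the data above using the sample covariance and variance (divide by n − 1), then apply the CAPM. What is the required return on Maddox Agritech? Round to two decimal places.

Mean R_i = (-2.2 + 1.7 − 6.8 + 6.4 + 3.2 + 0.7 + 4.6 + 5.4) / 8 = 1.6250%
Mean R_m = (-8.2 − 2.6 − 4.4 + 3.5 + 6.0 − 3.4 + 1.0 + 1.1) / 8 = -0.8750%
Σ(R_i − R̄_i)(R_m − R̄_m) = 104.6750  ⇒  Cov = 104.6750 / 7 = 14.9536
Σ(R_m − R̄_m)² = 149.2550  ⇒  Var(R_m) = 149.2550 / 7 = 21.3221
β = Cov / Var(R_m) = 14.9536 / 21.3221 = 0.7013
MRP = 10.8% − 5.0% = 5.80%
E(R) = R_f + β × MRP = 5.0% + 0.7013 × 5.8% = 9.07%

9.07%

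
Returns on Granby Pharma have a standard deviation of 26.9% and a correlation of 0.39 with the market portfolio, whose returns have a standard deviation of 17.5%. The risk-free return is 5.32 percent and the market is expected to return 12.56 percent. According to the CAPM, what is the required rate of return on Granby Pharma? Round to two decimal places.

9.66%

β = ρ × σ_i / σ_m = 0.39 × 26.9% / 17.5% = 0.5995
MRP = 12.56% − 5.32% = 7.24%
E(R) = 5.32% + 0.5995 × 7.24% = 9.66%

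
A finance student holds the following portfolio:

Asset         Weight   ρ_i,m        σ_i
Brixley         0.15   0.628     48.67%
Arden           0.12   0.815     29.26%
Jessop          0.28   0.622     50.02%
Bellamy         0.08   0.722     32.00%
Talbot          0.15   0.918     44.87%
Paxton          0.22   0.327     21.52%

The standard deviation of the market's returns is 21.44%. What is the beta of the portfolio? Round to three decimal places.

β_Brixley = 0.628 × 48.67% / 21.44% = 1.4256
β_Arden = 0.815 × 29.26% / 21.44% = 1.1123
β_Jessop = 0.622 × 50.02% / 21.44% = 1.4511
β_Bellamy = 0.722 × 32.00% / 21.44% = 1.0776
β_Talbot = 0.918 × 44.87% / 21.44% = 1.9212
β_Paxton = 0.327 × 21.52% / 21.44% = 0.3282
β_P = Σ w_i β_i = 0.15×1.4256 + 0.12×1.1123 + 0.28×1.4511 + 0.08×1.0776 + 0.15×1.9212 + 0.22×0.3282 = 1.2002

1.200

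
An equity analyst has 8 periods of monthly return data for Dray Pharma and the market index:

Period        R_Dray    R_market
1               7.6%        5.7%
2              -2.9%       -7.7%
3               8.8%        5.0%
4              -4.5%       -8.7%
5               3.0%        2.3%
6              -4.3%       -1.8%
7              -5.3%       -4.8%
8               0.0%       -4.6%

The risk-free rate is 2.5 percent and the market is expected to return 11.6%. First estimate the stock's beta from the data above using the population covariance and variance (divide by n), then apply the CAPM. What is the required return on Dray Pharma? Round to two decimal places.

10.55%

Mean R_i = (7.6 − 2.9 + 8.8 − 4.5 + 3.0 − 4.3 − 5.3 + 0.0) / 8 = 0.3000%
Mean R_m = (5.7 − 7.7 + 5.0 − 8.7 + 2.3 − 1.8 − 4.8 − 4.6) / 8 = -1.8250%
Σ(R_i − R̄_i)(R_m − R̄_m) = 193.2600  ⇒  Cov = 193.2600 / 8 = 24.1575
Σ(R_m − R̄_m)² = 218.5550  ⇒  Var(R_m) = 218.5550 / 8 = 27.3194
β = Cov / Var(R_m) = 24.1575 / 27.3194 = 0.8843
MRP = 11.6% − 2.5% = 9.10%
E(R) = R_f + β × MRP = 2.5% + 0.8843 × 9.1% = 10.55%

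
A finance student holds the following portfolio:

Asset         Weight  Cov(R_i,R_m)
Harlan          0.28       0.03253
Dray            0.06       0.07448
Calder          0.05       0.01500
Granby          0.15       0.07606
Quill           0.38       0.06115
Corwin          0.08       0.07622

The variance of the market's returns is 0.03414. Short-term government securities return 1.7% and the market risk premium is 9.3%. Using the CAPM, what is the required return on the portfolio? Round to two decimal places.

β_Harlan = 0.03253 / 0.03414 = 0.9528
β_Dray = 0.07448 / 0.03414 = 2.1816
β_Calder = 0.01500 / 0.03414 = 0.4394
β_Granby = 0.07606 / 0.03414 = 2.2279
β_Quill = 0.06115 / 0.03414 = 1.7912
β_Corwin = 0.07622 / 0.03414 = 2.2326
β_P = Σ w_i β_i = 0.28×0.9528 + 0.06×2.1816 + 0.05×0.4394 + 0.15×2.2279 + 0.38×1.7912 + 0.08×2.2326 = 1.6131
E(R_P) = R_f + β_P × MRP = 1.7% + 1.6131 × 9.3% = 16.70%

16.70%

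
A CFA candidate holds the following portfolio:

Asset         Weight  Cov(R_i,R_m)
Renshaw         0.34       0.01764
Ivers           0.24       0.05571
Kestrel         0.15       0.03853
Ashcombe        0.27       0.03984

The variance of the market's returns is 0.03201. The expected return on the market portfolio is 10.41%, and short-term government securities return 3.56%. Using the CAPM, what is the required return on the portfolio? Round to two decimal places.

β_Renshaw = 0.01764 / 0.03201 = 0.5511
β_Ivers = 0.05571 / 0.03201 = 1.7404
β_Kestrel = 0.03853 / 0.03201 = 1.2037
β_Ashcombe = 0.03984 / 0.03201 = 1.2446
β_P = Σ w_i β_i = 0.34×0.5511 + 0.24×1.7404 + 0.15×1.2037 + 0.27×1.2446 = 1.1217
MRP = 10.41% − 3.56% = 6.85%
E(R_P) = R_f + β_P × MRP = 3.56% + 1.1217 × 6.85% = 11.24%

11.24%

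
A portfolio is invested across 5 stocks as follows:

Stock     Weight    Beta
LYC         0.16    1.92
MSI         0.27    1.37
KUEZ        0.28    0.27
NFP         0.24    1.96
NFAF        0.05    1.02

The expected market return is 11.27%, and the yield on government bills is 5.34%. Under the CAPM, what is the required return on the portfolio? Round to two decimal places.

β_P = Σ w_i β_i = 0.16×1.92 + 0.27×1.37 + 0.28×0.27 + 0.24×1.96 + 0.05×1.02 = 1.2741
MRP = 11.27% − 5.34% = 5.93%
E(R_P) = R_f + β_P × MRP = 5.34% + 1.2741 × 5.93% = 12.90%

12.90%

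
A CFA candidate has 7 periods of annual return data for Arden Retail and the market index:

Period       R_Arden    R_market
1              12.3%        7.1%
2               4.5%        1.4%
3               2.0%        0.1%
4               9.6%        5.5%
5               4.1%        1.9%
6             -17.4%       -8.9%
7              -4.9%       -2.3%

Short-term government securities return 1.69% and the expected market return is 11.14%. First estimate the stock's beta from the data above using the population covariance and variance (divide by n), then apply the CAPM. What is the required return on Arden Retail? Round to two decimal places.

19.39%

Mean R_i = (12.3 + 4.5 + 2.0 + 9.6 + 4.1 − 17.4 − 4.9) / 7 = 1.4571%
Mean R_m = (7.1 + 1.4 + 0.1 + 5.5 + 1.9 − 8.9 − 2.3) / 7 = 0.6857%
Σ(R_i − R̄_i)(R_m − R̄_m) = 313.5557  ⇒  Cov = 313.5557 / 7 = 44.7937
Σ(R_m − R̄_m)² = 167.4486  ⇒  Var(R_m) = 167.4486 / 7 = 23.9212
β = Cov / Var(R_m) = 44.7937 / 23.9212 = 1.8726
MRP = 11.14% − 1.69% = 9.45%
E(R) = R_f + β × MRP = 1.69% + 1.8726 × 9.45% = 19.39%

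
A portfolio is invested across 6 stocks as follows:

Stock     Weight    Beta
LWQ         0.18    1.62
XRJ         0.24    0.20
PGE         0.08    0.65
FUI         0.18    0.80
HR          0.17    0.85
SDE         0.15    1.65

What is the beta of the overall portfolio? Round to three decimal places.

β_P = Σ w_i β_i = 0.18×1.62 + 0.24×0.20 + 0.08×0.65 + 0.18×0.80 + 0.17×0.85 + 0.15×1.65 = 0.9276

0.928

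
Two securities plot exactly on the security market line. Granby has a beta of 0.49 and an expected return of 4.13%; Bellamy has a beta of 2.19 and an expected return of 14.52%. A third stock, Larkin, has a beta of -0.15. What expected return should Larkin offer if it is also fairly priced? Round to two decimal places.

0.22%

MRP (SML slope) = (14.52% − 4.13%) / (2.19 − 0.49) = 10.39% / 1.70 = 6.1118%
R_f (intercept) = 4.13% − 0.49 × 6.1118% = 1.1352%
E(R_Larkin) = R_f + β × MRP = 1.1352% + -0.15 × 6.1118% = 0.22%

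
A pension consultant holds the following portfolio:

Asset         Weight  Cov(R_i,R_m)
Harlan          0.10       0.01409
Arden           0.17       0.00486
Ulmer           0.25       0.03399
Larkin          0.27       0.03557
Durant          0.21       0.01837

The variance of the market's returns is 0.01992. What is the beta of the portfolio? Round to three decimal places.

1.215

β_Harlan = 0.01409 / 0.01992 = 0.7073
β_Arden = 0.00486 / 0.01992 = 0.2440
β_Ulmer = 0.03399 / 0.01992 = 1.7063
β_Larkin = 0.03557 / 0.01992 = 1.7856
β_Durant = 0.01837 / 0.01992 = 0.9222
β_P = Σ w_i β_i = 0.10×0.7073 + 0.17×0.2440 + 0.25×1.7063 + 0.27×1.7856 + 0.21×0.9222 = 1.2146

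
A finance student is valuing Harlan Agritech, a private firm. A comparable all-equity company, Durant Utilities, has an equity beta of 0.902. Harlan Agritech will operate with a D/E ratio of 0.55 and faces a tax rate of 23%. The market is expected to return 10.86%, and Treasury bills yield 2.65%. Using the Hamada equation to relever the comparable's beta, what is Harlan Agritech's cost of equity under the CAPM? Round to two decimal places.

13.19%

β_L = β_U × [1 + (1 − t)(D/E)] = 0.902 × [1 + (1 − 0.23) × 0.55]
    = 0.902 × [1 + 0.77 × 0.55] = 0.902 × 1.4235 = 1.2840
MRP = 10.86% − 2.65% = 8.21%
E(R) = R_f + β_L × MRP = 2.65% + 1.2840 × 8.21% = 13.19%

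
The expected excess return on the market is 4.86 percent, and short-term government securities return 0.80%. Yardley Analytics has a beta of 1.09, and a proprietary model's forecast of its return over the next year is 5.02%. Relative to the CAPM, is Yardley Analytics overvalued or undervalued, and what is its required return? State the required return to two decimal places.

Required return = R_f + β·MRP = 0.80% + 1.09 × 4.86% = 6.10%
Forecast 5.02% < required 6.10% → the stock plots below the SML → overvalued.

Overvalued; required return 6.10%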